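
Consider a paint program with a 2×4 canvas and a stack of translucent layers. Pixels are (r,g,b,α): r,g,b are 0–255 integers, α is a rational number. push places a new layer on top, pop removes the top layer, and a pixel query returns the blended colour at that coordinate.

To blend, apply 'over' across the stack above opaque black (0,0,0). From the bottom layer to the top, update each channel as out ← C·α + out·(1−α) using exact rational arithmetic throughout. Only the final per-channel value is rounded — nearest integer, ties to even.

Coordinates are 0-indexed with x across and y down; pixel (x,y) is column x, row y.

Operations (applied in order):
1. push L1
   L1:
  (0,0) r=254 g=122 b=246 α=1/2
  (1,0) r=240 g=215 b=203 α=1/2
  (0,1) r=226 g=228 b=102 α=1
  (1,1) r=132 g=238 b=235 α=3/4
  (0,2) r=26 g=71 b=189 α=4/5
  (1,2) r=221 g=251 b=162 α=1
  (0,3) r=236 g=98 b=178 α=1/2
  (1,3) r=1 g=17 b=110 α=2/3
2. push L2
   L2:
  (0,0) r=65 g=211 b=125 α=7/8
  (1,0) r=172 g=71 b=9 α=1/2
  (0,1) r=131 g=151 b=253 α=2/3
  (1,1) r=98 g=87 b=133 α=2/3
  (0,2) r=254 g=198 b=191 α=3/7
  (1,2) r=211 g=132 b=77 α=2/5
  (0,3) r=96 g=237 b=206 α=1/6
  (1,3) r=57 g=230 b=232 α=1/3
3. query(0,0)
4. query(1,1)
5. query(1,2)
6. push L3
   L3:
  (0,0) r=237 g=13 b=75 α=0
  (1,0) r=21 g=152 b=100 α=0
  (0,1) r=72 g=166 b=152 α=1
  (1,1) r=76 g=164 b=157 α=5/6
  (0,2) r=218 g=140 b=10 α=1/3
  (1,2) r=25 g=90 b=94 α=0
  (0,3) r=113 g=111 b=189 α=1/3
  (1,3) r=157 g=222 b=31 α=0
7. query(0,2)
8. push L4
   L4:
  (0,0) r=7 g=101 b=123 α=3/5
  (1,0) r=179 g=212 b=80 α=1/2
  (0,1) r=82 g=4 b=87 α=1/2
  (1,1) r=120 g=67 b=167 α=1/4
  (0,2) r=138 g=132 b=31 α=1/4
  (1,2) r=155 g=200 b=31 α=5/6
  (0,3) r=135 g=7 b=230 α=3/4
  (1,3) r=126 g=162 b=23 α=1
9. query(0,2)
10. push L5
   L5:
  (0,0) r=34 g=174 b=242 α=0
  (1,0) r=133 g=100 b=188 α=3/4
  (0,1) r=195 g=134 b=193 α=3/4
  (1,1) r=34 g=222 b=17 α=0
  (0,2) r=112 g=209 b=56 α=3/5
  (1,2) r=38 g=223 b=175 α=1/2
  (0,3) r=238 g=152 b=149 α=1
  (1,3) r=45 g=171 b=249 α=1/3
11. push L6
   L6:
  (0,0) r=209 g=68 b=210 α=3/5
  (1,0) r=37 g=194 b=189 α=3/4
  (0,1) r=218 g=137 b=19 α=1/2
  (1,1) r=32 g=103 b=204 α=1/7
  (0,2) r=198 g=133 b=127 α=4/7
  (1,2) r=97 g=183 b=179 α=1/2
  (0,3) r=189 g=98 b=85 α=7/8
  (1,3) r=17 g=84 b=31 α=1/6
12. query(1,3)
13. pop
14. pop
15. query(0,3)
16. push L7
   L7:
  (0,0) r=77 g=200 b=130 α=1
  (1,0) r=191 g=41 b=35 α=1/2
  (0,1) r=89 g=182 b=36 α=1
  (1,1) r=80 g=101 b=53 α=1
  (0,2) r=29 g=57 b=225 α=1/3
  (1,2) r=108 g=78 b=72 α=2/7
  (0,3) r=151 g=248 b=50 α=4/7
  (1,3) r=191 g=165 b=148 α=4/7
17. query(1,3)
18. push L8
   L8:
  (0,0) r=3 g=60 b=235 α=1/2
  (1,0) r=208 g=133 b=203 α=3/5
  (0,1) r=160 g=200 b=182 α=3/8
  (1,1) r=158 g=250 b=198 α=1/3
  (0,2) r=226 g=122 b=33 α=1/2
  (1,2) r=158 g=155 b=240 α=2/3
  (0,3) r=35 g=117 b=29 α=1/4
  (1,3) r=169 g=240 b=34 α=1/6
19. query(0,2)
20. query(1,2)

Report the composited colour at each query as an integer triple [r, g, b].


(0,0) stack=L1,L2; from [0,0,0]:
L1 α=1/2: [127, 61, 123]
L2 α=7/8: [291/4, 769/4, 499/4]
rounded: [73, 192, 125]

(1,1) stack=L1,L2; from [0,0,0]:
after L1 α=3/4: [99, 357/2, 705/4]
after L2 α=2/3: [295/3, 235/2, 1769/12]
rounded: [98, 118, 147]

query (1,2) [L1,L2] — begin 0,0,0
after L1 α=1: [221, 251, 162]
after L2 α=2/5: [217, 1017/5, 128]
= [217, 203, 128]

query (0,2) [L1,L2,L3] — begin 0,0,0
+L1 (α=4/5) → [104/5, 284/5, 756/5]
+L2 (α=3/7) → [4226/35, 4106/35, 5889/35]
+L3 (α=1/3) → [16082/105, 13112/105, 12128/105]
rounded: [153, 125, 116]

query (0,2) [L1,L2,L3,L4] — begin 0,0,0
after L1 α=4/5: [104/5, 284/5, 756/5]
after L2 α=3/7: [4226/35, 4106/35, 5889/35]
after L3 α=1/3: [16082/105, 13112/105, 12128/105]
after L4 α=1/4: [5228/35, 4433/35, 13213/140]
rounded: [149, 127, 94]

at x=1,y=3 over L1,L2,L3,L4,L5,L6:
+L1 (α=2/3) → [2/3, 34/3, 220/3]
+L2 (α=1/3) → [175/9, 758/9, 1136/9]
+L3 (α=0) → [175/9, 758/9, 1136/9]
+L4 (α=1) → [126, 162, 23]
+L5 (α=1/3) → [99, 165, 295/3]
+L6 (α=1/6) → [256/3, 303/2, 784/9]
rounded: [85, 152, 87]

at x=0,y=3 over L1,L2,L3,L4:
L1 α=1/2: [118, 49, 89]
L2 α=1/6: [343/3, 241/3, 217/2]
L3 α=1/3: [1025/9, 815/9, 406/3]
L4 α=3/4: [2335/18, 251/9, 619/3]
rounded: [130, 28, 206]

(1,3) stack=L1,L2,L3,L4,L7; from [0,0,0]:
+L1 (α=2/3) → [2/3, 34/3, 220/3]
+L2 (α=1/3) → [175/9, 758/9, 1136/9]
+L3 (α=0) → [175/9, 758/9, 1136/9]
+L4 (α=1) → [126, 162, 23]
+L7 (α=4/7) → [1142/7, 1146/7, 661/7]
→ [163, 164, 94]

at x=0,y=2 over L1,L2,L3,L4,L7,L8:
L1 α=4/5: [104/5, 284/5, 756/5]
L2 α=3/7: [4226/35, 4106/35, 5889/35]
L3 α=1/3: [16082/105, 13112/105, 12128/105]
L4 α=1/4: [5228/35, 4433/35, 13213/140]
L7 α=1/3: [11471/105, 10861/105, 28963/210]
L8 α=1/2: [35201/210, 23671/210, 35893/420]
rounded: [168, 113, 85]

at x=1,y=2 over L1,L2,L3,L4,L7,L8:
after L1 α=1: [221, 251, 162]
after L2 α=2/5: [217, 1017/5, 128]
after L3 α=0: [217, 1017/5, 128]
after L4 α=5/6: [496/3, 6017/30, 283/6]
after L7 α=2/7: [3128/21, 6953/42, 2279/42]
after L8 α=2/3: [9764/63, 19973/126, 22439/126]
rounded: [155, 159, 178]


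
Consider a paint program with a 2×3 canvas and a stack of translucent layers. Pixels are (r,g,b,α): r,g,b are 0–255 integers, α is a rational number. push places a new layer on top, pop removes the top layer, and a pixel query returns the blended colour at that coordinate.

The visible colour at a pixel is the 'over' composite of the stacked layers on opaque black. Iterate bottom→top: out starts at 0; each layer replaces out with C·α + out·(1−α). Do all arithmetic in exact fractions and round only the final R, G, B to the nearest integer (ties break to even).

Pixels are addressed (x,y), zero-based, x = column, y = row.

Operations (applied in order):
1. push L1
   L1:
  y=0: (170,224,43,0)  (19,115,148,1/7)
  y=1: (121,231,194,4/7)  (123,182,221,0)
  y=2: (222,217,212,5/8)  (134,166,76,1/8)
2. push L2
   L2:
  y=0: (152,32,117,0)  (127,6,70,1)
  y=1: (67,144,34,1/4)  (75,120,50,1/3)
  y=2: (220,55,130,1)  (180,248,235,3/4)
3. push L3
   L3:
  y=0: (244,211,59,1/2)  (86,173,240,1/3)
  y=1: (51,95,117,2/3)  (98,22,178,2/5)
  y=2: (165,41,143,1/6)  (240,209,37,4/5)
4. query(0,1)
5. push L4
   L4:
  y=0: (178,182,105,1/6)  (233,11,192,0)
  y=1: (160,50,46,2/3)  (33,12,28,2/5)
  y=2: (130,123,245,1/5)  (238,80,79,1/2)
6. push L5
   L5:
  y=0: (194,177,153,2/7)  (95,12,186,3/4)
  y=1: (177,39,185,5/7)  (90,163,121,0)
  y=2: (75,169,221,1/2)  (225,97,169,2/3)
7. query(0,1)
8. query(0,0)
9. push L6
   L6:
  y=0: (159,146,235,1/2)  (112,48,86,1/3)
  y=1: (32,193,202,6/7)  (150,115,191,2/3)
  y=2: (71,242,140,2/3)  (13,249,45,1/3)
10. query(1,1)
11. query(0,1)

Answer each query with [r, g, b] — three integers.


(0,1) stack=L1,L2,L3; from [0,0,0]:
+L1 (α=4/7) → [484/7, 132, 776/7]
+L2 (α=1/4) → [1921/28, 135, 1283/14]
+L3 (α=2/3) → [4777/84, 325/3, 4559/42]
→ [57, 108, 109]

at x=0,y=1 over L1,L2,L3,L4,L5:
after L1 α=4/7: [484/7, 132, 776/7]
after L2 α=1/4: [1921/28, 135, 1283/14]
after L3 α=2/3: [4777/84, 325/3, 4559/42]
after L4 α=2/3: [31657/252, 625/9, 8423/126]
after L5 α=5/7: [143167/882, 3005/63, 66698/441]
rounded: [162, 48, 151]

at x=0,y=0 over L1,L2,L3,L4,L5:
after L1 α=0: [0, 0, 0]
after L2 α=0: [0, 0, 0]
after L3 α=1/2: [122, 211/2, 59/2]
after L4 α=1/6: [394/3, 473/4, 505/12]
after L5 α=2/7: [3134/21, 3781/28, 6197/84]
= [149, 135, 74]

query (1,1) [L1,L2,L3,L4,L5,L6] — begin 0,0,0
+L1 (α=0) → [0, 0, 0]
+L2 (α=1/3) → [25, 40, 50/3]
+L3 (α=2/5) → [271/5, 164/5, 406/5]
+L4 (α=2/5) → [1143/25, 612/25, 1498/25]
+L5 (α=0) → [1143/25, 612/25, 1498/25]
+L6 (α=2/3) → [2881/25, 6362/75, 11048/75]
rounded: [115, 85, 147]

at x=0,y=1 over L1,L2,L3,L4,L5,L6:
+L1 (α=4/7) → [484/7, 132, 776/7]
+L2 (α=1/4) → [1921/28, 135, 1283/14]
+L3 (α=2/3) → [4777/84, 325/3, 4559/42]
+L4 (α=2/3) → [31657/252, 625/9, 8423/126]
+L5 (α=5/7) → [143167/882, 3005/63, 66698/441]
+L6 (α=6/7) → [312511/6174, 75959/441, 601190/3087]
rounded: [51, 172, 195]


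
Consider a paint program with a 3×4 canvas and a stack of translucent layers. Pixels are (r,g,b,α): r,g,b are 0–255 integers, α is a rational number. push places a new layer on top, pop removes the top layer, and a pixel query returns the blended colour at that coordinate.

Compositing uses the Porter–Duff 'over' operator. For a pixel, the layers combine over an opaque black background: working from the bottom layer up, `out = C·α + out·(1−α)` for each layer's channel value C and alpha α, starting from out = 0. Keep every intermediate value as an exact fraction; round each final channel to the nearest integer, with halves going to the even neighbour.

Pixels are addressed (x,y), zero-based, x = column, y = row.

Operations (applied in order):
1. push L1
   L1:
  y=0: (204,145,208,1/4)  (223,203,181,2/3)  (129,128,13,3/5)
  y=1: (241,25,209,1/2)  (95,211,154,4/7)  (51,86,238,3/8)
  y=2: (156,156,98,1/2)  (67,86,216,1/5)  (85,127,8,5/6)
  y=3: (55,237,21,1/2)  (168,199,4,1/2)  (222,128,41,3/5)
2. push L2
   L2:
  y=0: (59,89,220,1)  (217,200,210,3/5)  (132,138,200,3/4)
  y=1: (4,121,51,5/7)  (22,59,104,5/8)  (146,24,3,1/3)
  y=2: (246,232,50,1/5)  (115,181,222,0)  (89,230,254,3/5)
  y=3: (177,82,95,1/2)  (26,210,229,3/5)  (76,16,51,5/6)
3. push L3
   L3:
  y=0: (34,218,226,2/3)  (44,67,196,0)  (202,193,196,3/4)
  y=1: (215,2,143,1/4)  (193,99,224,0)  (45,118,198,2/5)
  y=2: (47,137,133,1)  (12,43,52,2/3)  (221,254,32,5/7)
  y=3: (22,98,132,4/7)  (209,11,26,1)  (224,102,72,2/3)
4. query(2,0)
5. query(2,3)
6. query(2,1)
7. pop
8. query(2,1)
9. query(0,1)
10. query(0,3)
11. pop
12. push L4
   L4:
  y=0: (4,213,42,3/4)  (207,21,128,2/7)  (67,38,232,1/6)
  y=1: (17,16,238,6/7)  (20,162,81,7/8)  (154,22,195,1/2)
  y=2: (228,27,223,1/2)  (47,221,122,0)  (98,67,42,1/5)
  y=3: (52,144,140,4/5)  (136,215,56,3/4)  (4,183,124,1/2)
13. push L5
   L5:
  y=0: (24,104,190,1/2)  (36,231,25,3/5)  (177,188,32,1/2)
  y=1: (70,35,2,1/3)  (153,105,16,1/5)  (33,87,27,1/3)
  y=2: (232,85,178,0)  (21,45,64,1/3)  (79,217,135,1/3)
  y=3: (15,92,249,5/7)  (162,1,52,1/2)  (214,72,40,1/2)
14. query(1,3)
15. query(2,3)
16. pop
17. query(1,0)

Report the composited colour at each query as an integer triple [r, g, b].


at x=2,y=0 over L1,L2,L3:
+L1 (α=3/5) → [387/5, 384/5, 39/5]
+L2 (α=3/4) → [2367/20, 1227/10, 3039/20]
+L3 (α=3/4) → [14487/80, 7017/40, 14799/80]
rounded: [181, 175, 185]

(2,3) stack=L1,L2,L3; from [0,0,0]:
after L1 α=3/5: [666/5, 384/5, 123/5]
after L2 α=5/6: [1283/15, 392/15, 233/5]
after L3 α=2/3: [8003/45, 3452/45, 953/15]
→ [178, 77, 64]

(2,1) stack=L1,L2,L3; from [0,0,0]:
after L1 α=3/8: [153/8, 129/4, 357/4]
after L2 α=1/3: [737/12, 59/2, 121/2]
after L3 α=2/5: [1097/20, 649/10, 231/2]
= [55, 65, 116]

query (2,1) [L1,L2] — begin 0,0,0
after L1 α=3/8: [153/8, 129/4, 357/4]
after L2 α=1/3: [737/12, 59/2, 121/2]
→ [61, 30, 60]

(0,1) stack=L1,L2; from [0,0,0]:
L1 α=1/2: [241/2, 25/2, 209/2]
L2 α=5/7: [261/7, 90, 464/7]
rounded: [37, 90, 66]

(0,3) stack=L1,L2; from [0,0,0]:
after L1 α=1/2: [55/2, 237/2, 21/2]
after L2 α=1/2: [409/4, 401/4, 211/4]
= [102, 100, 53]

(1,3) stack=L1,L4,L5; from [0,0,0]:
after L1 α=1/2: [84, 199/2, 2]
after L4 α=3/4: [123, 1489/8, 85/2]
after L5 α=1/2: [285/2, 1497/16, 189/4]
→ [142, 94, 47]

at x=2,y=3 over L1,L4,L5:
L1 α=3/5: [666/5, 384/5, 123/5]
L4 α=1/2: [343/5, 1299/10, 743/10]
L5 α=1/2: [1413/10, 2019/20, 1143/20]
= [141, 101, 57]

(1,0) stack=L1,L4; from [0,0,0]:
after L1 α=2/3: [446/3, 406/3, 362/3]
after L4 α=2/7: [496/3, 308/3, 2578/21]
rounded: [165, 103, 123]


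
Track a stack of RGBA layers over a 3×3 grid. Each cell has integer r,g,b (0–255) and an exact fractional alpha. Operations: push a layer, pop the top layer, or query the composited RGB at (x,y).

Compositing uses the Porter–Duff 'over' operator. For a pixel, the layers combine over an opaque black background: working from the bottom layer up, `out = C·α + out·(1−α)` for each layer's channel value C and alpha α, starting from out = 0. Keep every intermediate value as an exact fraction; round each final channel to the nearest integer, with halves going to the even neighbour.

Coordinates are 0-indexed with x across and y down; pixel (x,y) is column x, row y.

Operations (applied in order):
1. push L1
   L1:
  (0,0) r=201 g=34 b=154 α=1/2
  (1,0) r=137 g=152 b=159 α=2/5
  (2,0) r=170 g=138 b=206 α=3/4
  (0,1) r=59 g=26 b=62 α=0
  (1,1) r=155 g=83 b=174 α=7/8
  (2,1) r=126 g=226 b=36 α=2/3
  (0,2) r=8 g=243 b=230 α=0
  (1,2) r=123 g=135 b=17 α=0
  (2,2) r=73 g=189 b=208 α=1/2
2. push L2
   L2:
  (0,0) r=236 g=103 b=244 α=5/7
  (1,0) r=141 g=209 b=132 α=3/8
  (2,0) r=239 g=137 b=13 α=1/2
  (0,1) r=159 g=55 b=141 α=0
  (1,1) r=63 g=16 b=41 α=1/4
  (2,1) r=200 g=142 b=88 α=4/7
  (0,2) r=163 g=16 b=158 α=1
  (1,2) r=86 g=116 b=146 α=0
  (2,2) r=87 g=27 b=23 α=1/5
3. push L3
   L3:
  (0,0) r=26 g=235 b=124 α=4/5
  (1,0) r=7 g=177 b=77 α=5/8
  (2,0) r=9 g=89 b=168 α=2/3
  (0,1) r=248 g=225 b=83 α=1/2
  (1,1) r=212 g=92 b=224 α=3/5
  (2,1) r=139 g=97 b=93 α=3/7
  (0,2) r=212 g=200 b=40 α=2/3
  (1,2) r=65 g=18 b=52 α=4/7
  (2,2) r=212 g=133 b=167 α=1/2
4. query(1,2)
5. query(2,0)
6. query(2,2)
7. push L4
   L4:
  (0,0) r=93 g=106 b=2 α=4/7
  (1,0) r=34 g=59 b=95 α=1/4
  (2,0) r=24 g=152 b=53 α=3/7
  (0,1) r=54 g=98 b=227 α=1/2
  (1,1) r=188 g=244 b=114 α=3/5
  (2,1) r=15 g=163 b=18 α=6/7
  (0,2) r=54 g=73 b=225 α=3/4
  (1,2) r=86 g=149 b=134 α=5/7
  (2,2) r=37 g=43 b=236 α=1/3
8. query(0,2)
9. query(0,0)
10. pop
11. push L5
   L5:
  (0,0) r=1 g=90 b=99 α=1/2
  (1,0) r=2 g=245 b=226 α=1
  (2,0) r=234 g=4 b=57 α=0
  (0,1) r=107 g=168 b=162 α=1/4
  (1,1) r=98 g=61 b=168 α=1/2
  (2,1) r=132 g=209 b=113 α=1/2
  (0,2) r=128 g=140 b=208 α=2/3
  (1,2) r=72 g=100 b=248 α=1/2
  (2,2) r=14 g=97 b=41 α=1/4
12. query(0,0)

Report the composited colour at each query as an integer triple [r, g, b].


query (1,2) [L1,L2,L3] — begin 0,0,0
+L1 (α=0) → [0, 0, 0]
+L2 (α=0) → [0, 0, 0]
+L3 (α=4/7) → [260/7, 72/7, 208/7]
= [37, 10, 30]

query (2,0) [L1,L2,L3] — begin 0,0,0
L1 α=3/4: [255/2, 207/2, 309/2]
L2 α=1/2: [733/4, 481/4, 335/4]
L3 α=2/3: [805/12, 1193/12, 1679/12]
rounded: [67, 99, 140]

at x=2,y=2 over L1,L2,L3:
after L1 α=1/2: [73/2, 189/2, 104]
after L2 α=1/5: [233/5, 81, 439/5]
after L3 α=1/2: [1293/10, 107, 637/5]
→ [129, 107, 127]

(0,2) stack=L1,L2,L3,L4; from [0,0,0]:
after L1 α=0: [0, 0, 0]
after L2 α=1: [163, 16, 158]
after L3 α=2/3: [587/3, 416/3, 238/3]
after L4 α=3/4: [1073/12, 1073/12, 2263/12]
rounded: [89, 89, 189]

query (0,0) [L1,L2,L3,L4] — begin 0,0,0
L1 α=1/2: [201/2, 17, 77]
L2 α=5/7: [1381/7, 549/7, 1374/7]
L3 α=4/5: [2109/35, 7129/35, 4846/35]
L4 α=4/7: [19347/245, 36227/245, 14818/245]
rounded: [79, 148, 60]

(0,0) stack=L1,L2,L3,L5; from [0,0,0]:
after L1 α=1/2: [201/2, 17, 77]
after L2 α=5/7: [1381/7, 549/7, 1374/7]
after L3 α=4/5: [2109/35, 7129/35, 4846/35]
after L5 α=1/2: [1072/35, 10279/70, 8311/70]
= [31, 147, 119]


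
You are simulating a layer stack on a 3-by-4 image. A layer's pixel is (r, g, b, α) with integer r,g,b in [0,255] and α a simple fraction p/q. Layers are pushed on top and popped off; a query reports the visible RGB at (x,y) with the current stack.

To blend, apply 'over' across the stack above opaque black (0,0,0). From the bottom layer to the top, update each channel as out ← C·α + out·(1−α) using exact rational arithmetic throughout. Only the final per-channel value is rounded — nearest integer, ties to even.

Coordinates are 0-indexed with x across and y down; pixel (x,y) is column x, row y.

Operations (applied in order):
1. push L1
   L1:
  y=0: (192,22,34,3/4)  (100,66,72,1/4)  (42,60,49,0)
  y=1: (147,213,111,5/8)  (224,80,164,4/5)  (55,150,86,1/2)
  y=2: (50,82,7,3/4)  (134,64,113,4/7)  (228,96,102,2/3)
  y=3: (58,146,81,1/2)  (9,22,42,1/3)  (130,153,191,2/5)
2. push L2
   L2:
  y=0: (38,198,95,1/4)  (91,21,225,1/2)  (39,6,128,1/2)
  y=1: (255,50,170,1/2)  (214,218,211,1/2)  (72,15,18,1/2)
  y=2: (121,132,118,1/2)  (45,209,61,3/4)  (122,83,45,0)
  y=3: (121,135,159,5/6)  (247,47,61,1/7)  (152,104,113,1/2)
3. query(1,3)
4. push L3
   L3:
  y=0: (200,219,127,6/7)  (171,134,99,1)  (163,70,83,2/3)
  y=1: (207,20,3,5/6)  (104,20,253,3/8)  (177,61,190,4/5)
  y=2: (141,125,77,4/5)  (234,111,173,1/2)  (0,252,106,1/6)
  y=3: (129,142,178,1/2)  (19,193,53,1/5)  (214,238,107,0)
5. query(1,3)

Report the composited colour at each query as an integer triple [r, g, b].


at x=1,y=3 over L1,L2:
+L1 (α=1/3) → [3, 22/3, 14]
+L2 (α=1/7) → [265/7, 13, 145/7]
→ [38, 13, 21]

query (1,3) [L1,L2,L3] — begin 0,0,0
+L1 (α=1/3) → [3, 22/3, 14]
+L2 (α=1/7) → [265/7, 13, 145/7]
+L3 (α=1/5) → [1193/35, 49, 951/35]
rounded: [34, 49, 27]


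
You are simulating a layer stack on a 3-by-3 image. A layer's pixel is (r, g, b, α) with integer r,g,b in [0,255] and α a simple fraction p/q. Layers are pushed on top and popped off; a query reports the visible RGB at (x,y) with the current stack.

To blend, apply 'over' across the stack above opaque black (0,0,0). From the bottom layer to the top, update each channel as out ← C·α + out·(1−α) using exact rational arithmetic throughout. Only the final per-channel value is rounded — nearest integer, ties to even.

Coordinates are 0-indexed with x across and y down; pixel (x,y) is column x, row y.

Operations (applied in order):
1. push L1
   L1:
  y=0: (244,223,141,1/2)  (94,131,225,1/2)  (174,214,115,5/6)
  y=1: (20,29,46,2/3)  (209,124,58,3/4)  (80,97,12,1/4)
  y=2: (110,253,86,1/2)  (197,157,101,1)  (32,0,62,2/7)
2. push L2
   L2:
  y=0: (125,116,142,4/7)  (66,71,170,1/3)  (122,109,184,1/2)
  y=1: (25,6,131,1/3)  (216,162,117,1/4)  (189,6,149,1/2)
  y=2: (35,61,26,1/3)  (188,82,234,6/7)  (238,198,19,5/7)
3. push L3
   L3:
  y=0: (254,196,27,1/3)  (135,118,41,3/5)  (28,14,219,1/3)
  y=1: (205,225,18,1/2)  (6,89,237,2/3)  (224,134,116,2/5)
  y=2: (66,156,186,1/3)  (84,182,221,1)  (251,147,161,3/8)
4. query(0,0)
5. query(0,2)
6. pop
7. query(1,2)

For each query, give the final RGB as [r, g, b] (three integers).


at x=0,y=0 over L1,L2,L3:
+L1 (α=1/2) → [122, 223/2, 141/2]
+L2 (α=4/7) → [866/7, 1597/14, 1559/14]
+L3 (α=1/3) → [1170/7, 2969/21, 1748/21]
rounded: [167, 141, 83]

at x=0,y=2 over L1,L2,L3:
L1 α=1/2: [55, 253/2, 43]
L2 α=1/3: [145/3, 314/3, 112/3]
L3 α=1/3: [488/9, 1096/9, 782/9]
rounded: [54, 122, 87]

(1,2) stack=L1,L2; from [0,0,0]:
L1 α=1: [197, 157, 101]
L2 α=6/7: [1325/7, 649/7, 215]
= [189, 93, 215]


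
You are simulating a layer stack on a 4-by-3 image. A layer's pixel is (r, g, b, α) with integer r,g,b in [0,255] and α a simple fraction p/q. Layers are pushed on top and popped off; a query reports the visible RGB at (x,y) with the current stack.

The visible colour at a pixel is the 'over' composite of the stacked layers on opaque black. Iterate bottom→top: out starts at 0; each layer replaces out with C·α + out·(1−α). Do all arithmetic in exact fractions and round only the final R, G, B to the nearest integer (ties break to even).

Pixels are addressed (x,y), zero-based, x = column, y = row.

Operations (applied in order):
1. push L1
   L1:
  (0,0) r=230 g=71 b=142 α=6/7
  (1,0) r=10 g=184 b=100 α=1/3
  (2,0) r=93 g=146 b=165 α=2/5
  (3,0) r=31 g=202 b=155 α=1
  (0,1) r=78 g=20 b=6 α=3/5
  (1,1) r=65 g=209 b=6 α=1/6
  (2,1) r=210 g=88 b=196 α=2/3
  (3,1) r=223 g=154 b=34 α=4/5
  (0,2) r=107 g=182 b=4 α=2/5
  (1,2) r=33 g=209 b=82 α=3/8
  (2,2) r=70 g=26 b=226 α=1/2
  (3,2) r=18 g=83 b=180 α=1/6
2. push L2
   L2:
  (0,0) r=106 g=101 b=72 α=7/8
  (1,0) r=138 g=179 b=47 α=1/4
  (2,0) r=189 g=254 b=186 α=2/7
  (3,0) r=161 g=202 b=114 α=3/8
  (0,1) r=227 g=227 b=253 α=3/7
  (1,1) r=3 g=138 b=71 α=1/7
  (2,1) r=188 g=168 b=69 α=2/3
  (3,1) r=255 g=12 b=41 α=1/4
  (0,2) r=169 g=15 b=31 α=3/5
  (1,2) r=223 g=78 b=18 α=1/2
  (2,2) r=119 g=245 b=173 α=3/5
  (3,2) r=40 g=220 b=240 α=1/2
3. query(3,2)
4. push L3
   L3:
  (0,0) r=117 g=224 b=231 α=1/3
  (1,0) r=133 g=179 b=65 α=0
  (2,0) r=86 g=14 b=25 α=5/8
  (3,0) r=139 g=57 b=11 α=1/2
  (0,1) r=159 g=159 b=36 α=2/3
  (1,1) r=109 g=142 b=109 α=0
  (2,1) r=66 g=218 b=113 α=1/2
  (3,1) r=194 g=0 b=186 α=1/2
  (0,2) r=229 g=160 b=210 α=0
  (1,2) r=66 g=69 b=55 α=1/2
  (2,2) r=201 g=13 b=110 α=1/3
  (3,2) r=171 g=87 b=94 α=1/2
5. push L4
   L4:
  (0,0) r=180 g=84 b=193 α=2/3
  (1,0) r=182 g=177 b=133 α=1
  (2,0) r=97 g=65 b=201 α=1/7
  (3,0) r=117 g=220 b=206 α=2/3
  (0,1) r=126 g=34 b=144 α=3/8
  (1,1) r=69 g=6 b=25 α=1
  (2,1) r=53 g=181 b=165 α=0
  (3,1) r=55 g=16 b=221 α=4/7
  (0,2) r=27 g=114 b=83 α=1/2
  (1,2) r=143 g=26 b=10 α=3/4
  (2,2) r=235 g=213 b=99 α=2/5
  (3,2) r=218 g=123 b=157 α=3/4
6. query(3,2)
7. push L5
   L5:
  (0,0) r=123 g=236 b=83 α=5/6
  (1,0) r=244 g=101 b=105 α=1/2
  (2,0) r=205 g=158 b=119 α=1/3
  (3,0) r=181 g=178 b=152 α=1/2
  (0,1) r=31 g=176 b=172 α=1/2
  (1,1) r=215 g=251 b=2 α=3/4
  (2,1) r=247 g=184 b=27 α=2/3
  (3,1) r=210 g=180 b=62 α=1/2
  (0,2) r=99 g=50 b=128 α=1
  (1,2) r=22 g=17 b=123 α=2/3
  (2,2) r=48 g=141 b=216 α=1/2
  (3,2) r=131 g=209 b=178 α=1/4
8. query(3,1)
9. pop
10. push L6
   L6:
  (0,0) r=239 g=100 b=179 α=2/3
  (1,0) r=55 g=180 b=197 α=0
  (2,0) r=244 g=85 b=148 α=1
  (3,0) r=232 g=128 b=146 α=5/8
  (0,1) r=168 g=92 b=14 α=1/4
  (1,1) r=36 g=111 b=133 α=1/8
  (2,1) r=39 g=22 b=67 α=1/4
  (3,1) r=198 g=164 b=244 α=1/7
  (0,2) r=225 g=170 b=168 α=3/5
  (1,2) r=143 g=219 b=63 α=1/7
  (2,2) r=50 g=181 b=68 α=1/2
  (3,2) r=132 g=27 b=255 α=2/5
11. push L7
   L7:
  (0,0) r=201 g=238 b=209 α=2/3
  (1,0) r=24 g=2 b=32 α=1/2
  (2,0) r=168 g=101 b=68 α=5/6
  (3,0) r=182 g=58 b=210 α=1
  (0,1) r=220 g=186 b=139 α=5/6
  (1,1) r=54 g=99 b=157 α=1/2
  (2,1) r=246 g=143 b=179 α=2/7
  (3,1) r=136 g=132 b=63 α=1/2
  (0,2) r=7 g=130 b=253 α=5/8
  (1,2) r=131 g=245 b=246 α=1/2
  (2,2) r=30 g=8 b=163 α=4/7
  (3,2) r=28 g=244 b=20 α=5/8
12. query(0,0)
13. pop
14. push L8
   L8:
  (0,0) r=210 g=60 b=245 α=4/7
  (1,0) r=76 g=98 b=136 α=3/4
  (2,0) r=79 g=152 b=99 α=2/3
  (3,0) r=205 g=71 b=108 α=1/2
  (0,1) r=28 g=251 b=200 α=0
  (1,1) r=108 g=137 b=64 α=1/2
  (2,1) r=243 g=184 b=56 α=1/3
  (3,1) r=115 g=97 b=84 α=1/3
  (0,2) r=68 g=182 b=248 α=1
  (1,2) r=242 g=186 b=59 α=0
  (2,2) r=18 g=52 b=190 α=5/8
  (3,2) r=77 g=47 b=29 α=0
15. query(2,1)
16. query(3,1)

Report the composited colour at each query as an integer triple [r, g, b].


query (3,2) [L1,L2] — begin 0,0,0
+L1 (α=1/6) → [3, 83/6, 30]
+L2 (α=1/2) → [43/2, 1403/12, 135]
= [22, 117, 135]

(3,2) stack=L1,L2,L3,L4; from [0,0,0]:
after L1 α=1/6: [3, 83/6, 30]
after L2 α=1/2: [43/2, 1403/12, 135]
after L3 α=1/2: [385/4, 2447/24, 229/2]
after L4 α=3/4: [3001/16, 11303/96, 1171/8]
rounded: [188, 118, 146]

(3,1) stack=L1,L2,L3,L4,L5; from [0,0,0]:
after L1 α=4/5: [892/5, 616/5, 136/5]
after L2 α=1/4: [3951/20, 477/5, 613/20]
after L3 α=1/2: [7831/40, 477/10, 4333/40]
after L4 α=4/7: [32293/280, 2071/70, 48359/280]
after L5 α=1/2: [91093/560, 14671/140, 65719/560]
rounded: [163, 105, 117]

(0,0) stack=L1,L2,L3,L4,L6,L7; from [0,0,0]:
after L1 α=6/7: [1380/7, 426/7, 852/7]
after L2 α=7/8: [3287/28, 5375/56, 1095/14]
after L3 α=1/3: [4925/42, 11647/84, 904/7]
after L4 α=2/3: [20045/126, 25759/252, 1202/7]
after L6 α=2/3: [80273/378, 76159/756, 1236/7]
after L7 α=2/3: [232229/1134, 436015/2268, 4162/21]
→ [205, 192, 198]

query (2,1) [L1,L2,L3,L4,L6,L8] — begin 0,0,0
+L1 (α=2/3) → [140, 176/3, 392/3]
+L2 (α=2/3) → [172, 1184/9, 806/9]
+L3 (α=1/2) → [119, 1573/9, 1823/18]
+L4 (α=0) → [119, 1573/9, 1823/18]
+L6 (α=1/4) → [99, 1639/12, 2225/24]
+L8 (α=1/3) → [147, 2743/18, 2897/36]
→ [147, 152, 80]

(3,1) stack=L1,L2,L3,L4,L6,L8; from [0,0,0]:
after L1 α=4/5: [892/5, 616/5, 136/5]
after L2 α=1/4: [3951/20, 477/5, 613/20]
after L3 α=1/2: [7831/40, 477/10, 4333/40]
after L4 α=4/7: [32293/280, 2071/70, 48359/280]
after L6 α=1/7: [124599/980, 11953/245, 179237/980]
after L8 α=1/3: [180949/1470, 47671/735, 220397/1470]
= [123, 65, 150]


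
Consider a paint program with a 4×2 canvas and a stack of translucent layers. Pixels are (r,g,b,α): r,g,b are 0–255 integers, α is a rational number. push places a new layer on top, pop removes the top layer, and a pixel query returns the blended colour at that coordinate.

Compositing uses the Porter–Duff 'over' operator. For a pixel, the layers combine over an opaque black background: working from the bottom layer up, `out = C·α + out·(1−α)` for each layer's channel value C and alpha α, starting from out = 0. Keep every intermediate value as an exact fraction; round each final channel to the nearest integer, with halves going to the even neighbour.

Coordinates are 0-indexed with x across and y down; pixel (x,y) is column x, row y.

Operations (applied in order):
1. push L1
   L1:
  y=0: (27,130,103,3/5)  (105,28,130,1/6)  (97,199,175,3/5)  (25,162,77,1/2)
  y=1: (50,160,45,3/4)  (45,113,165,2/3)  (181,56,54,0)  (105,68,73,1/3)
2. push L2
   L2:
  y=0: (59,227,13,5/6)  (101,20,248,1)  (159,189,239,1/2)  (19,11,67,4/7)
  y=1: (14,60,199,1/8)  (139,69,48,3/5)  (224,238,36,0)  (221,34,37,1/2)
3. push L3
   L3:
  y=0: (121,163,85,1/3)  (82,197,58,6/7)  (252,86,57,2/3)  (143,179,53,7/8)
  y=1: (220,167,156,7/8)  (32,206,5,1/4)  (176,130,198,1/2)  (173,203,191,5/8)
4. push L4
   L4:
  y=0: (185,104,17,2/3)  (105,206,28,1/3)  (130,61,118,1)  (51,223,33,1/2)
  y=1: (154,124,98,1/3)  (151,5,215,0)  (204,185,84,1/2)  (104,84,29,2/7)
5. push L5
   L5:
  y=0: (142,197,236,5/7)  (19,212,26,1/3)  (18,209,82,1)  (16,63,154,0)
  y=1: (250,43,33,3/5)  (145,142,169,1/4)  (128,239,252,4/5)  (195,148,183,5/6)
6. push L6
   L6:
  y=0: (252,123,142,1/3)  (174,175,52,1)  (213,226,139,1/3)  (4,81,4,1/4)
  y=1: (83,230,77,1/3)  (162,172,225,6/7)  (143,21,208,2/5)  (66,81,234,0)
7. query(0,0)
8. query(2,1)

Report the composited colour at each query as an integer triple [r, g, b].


(0,0) stack=L1,L2,L3,L4,L5,L6; from [0,0,0]:
L1 α=3/5: [81/5, 78, 309/5]
L2 α=5/6: [778/15, 1213/6, 317/15]
L3 α=1/3: [3371/45, 1702/9, 1909/45]
L4 α=2/3: [20021/135, 3574/27, 3439/135]
L5 α=5/7: [135892/945, 33743/189, 166178/945]
L6 α=1/3: [509924/2835, 90733/567, 466546/2835]
= [180, 160, 165]

(2,1) stack=L1,L2,L3,L4,L5,L6; from [0,0,0]:
after L1 α=0: [0, 0, 0]
after L2 α=0: [0, 0, 0]
after L3 α=1/2: [88, 65, 99]
after L4 α=1/2: [146, 125, 183/2]
after L5 α=4/5: [658/5, 1081/5, 2199/10]
after L6 α=2/5: [3404/25, 3453/25, 10757/50]
rounded: [136, 138, 215]


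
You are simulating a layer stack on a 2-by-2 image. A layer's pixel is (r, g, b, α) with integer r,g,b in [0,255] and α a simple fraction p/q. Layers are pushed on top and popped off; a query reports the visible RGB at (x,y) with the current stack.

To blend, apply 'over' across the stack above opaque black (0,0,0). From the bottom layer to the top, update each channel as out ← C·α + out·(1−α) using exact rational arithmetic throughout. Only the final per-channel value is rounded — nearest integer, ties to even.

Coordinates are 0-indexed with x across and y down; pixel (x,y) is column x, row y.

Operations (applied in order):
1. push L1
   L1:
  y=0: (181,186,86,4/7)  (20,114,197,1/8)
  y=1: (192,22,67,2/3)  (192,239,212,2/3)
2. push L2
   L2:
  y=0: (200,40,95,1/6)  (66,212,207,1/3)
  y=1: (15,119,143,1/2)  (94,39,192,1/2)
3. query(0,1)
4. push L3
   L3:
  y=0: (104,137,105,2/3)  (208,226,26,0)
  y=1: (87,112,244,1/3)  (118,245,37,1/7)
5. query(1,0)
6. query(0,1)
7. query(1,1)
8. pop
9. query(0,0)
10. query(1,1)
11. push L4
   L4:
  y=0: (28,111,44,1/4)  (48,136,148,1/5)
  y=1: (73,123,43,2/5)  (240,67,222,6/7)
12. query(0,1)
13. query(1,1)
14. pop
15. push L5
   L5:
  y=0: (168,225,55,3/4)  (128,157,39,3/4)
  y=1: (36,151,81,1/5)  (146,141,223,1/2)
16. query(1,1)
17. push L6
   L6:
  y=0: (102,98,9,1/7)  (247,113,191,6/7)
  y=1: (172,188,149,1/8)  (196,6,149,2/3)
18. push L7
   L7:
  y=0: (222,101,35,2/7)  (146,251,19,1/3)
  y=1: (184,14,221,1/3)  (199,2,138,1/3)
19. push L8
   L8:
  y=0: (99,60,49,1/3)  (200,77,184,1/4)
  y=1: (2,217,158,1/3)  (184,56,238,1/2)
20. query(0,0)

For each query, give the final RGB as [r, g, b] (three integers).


query (0,1) [L1,L2] — begin 0,0,0
after L1 α=2/3: [128, 44/3, 134/3]
after L2 α=1/2: [143/2, 401/6, 563/6]
→ [72, 67, 94]

at x=1,y=0 over L1,L2,L3:
L1 α=1/8: [5/2, 57/4, 197/8]
L2 α=1/3: [71/3, 481/6, 1025/12]
L3 α=0: [71/3, 481/6, 1025/12]
rounded: [24, 80, 85]

(0,1) stack=L1,L2,L3; from [0,0,0]:
+L1 (α=2/3) → [128, 44/3, 134/3]
+L2 (α=1/2) → [143/2, 401/6, 563/6]
+L3 (α=1/3) → [230/3, 737/9, 1295/9]
rounded: [77, 82, 144]

(1,1) stack=L1,L2,L3; from [0,0,0]:
L1 α=2/3: [128, 478/3, 424/3]
L2 α=1/2: [111, 595/6, 500/3]
L3 α=1/7: [112, 120, 1037/7]
rounded: [112, 120, 148]

at x=0,y=0 over L1,L2:
+L1 (α=4/7) → [724/7, 744/7, 344/7]
+L2 (α=1/6) → [2510/21, 2000/21, 795/14]
→ [120, 95, 57]

at x=1,y=1 over L1,L2:
+L1 (α=2/3) → [128, 478/3, 424/3]
+L2 (α=1/2) → [111, 595/6, 500/3]
= [111, 99, 167]

(0,1) stack=L1,L2,L4; from [0,0,0]:
after L1 α=2/3: [128, 44/3, 134/3]
after L2 α=1/2: [143/2, 401/6, 563/6]
after L4 α=2/5: [721/10, 893/10, 147/2]
= [72, 89, 74]

(1,1) stack=L1,L2,L4; from [0,0,0]:
L1 α=2/3: [128, 478/3, 424/3]
L2 α=1/2: [111, 595/6, 500/3]
L4 α=6/7: [1551/7, 3007/42, 4496/21]
= [222, 72, 214]

query (1,1) [L1,L2,L5] — begin 0,0,0
after L1 α=2/3: [128, 478/3, 424/3]
after L2 α=1/2: [111, 595/6, 500/3]
after L5 α=1/2: [257/2, 1441/12, 1169/6]
= [128, 120, 195]

at x=0,y=0 over L1,L2,L5,L6,L7,L8:
L1 α=4/7: [724/7, 744/7, 344/7]
L2 α=1/6: [2510/21, 2000/21, 795/14]
L5 α=3/4: [6547/42, 16175/84, 3105/56]
L6 α=1/7: [7261/49, 17547/98, 9567/196]
L7 α=2/7: [58061/343, 107531/686, 61555/1372]
L8 α=1/3: [150079/1029, 128111/1029, 31723/686]
→ [146, 125, 46]


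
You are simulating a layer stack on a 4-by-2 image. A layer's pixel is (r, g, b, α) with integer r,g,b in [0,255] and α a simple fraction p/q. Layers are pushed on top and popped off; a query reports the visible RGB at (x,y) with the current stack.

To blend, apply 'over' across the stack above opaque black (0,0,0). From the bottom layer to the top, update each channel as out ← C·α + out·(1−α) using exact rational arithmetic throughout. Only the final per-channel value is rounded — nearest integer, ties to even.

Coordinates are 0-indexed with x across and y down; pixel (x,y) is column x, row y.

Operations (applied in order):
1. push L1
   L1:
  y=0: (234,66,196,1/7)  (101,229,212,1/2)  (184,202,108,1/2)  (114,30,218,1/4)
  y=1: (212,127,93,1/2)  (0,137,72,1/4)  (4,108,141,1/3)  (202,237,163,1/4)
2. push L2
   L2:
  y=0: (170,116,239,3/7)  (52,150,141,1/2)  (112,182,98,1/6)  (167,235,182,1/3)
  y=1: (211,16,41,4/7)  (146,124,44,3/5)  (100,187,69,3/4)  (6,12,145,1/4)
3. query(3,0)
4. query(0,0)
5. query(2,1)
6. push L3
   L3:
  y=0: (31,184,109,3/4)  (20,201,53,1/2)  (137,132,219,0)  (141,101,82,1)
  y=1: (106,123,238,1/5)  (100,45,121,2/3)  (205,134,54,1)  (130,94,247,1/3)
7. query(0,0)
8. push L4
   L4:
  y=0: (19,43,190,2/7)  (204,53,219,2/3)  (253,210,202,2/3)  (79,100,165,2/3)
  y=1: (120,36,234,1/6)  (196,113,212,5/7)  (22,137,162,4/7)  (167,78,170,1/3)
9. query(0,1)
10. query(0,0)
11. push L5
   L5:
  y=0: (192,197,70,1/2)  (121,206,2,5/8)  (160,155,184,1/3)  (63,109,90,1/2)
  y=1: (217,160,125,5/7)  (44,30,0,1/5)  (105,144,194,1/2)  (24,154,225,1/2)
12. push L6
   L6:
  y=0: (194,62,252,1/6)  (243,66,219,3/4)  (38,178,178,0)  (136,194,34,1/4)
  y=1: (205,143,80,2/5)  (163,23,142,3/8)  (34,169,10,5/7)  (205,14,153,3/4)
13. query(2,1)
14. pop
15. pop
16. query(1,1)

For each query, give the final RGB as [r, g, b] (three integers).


at x=3,y=0 over L1,L2:
+L1 (α=1/4) → [57/2, 15/2, 109/2]
+L2 (α=1/3) → [224/3, 250/3, 97]
→ [75, 83, 97]

(0,0) stack=L1,L2; from [0,0,0]:
L1 α=1/7: [234/7, 66/7, 28]
L2 α=3/7: [4506/49, 2700/49, 829/7]
rounded: [92, 55, 118]

query (2,1) [L1,L2] — begin 0,0,0
after L1 α=1/3: [4/3, 36, 47]
after L2 α=3/4: [226/3, 597/4, 127/2]
→ [75, 149, 64]

at x=0,y=0 over L1,L2,L3:
L1 α=1/7: [234/7, 66/7, 28]
L2 α=3/7: [4506/49, 2700/49, 829/7]
L3 α=3/4: [9063/196, 7437/49, 1559/14]
= [46, 152, 111]

at x=0,y=1 over L1,L2,L3,L4:
+L1 (α=1/2) → [106, 127/2, 93/2]
+L2 (α=4/7) → [166, 509/14, 607/14]
+L3 (α=1/5) → [154, 1879/35, 576/7]
+L4 (α=1/6) → [445/3, 2131/42, 753/7]
→ [148, 51, 108]

query (0,0) [L1,L2,L3,L4] — begin 0,0,0
L1 α=1/7: [234/7, 66/7, 28]
L2 α=3/7: [4506/49, 2700/49, 829/7]
L3 α=3/4: [9063/196, 7437/49, 1559/14]
L4 α=2/7: [52763/1372, 41399/343, 13115/98]
= [38, 121, 134]

at x=2,y=1 over L1,L2,L3,L4,L5,L6:
+L1 (α=1/3) → [4/3, 36, 47]
+L2 (α=3/4) → [226/3, 597/4, 127/2]
+L3 (α=1) → [205, 134, 54]
+L4 (α=4/7) → [703/7, 950/7, 810/7]
+L5 (α=1/2) → [719/7, 979/7, 1084/7]
+L6 (α=5/7) → [2628/49, 7873/49, 2518/49]
→ [54, 161, 51]

query (1,1) [L1,L2,L3,L4] — begin 0,0,0
+L1 (α=1/4) → [0, 137/4, 18]
+L2 (α=3/5) → [438/5, 881/10, 168/5]
+L3 (α=2/3) → [1438/15, 1781/30, 1378/15]
+L4 (α=5/7) → [17576/105, 10256/105, 18656/105]
= [167, 98, 178]


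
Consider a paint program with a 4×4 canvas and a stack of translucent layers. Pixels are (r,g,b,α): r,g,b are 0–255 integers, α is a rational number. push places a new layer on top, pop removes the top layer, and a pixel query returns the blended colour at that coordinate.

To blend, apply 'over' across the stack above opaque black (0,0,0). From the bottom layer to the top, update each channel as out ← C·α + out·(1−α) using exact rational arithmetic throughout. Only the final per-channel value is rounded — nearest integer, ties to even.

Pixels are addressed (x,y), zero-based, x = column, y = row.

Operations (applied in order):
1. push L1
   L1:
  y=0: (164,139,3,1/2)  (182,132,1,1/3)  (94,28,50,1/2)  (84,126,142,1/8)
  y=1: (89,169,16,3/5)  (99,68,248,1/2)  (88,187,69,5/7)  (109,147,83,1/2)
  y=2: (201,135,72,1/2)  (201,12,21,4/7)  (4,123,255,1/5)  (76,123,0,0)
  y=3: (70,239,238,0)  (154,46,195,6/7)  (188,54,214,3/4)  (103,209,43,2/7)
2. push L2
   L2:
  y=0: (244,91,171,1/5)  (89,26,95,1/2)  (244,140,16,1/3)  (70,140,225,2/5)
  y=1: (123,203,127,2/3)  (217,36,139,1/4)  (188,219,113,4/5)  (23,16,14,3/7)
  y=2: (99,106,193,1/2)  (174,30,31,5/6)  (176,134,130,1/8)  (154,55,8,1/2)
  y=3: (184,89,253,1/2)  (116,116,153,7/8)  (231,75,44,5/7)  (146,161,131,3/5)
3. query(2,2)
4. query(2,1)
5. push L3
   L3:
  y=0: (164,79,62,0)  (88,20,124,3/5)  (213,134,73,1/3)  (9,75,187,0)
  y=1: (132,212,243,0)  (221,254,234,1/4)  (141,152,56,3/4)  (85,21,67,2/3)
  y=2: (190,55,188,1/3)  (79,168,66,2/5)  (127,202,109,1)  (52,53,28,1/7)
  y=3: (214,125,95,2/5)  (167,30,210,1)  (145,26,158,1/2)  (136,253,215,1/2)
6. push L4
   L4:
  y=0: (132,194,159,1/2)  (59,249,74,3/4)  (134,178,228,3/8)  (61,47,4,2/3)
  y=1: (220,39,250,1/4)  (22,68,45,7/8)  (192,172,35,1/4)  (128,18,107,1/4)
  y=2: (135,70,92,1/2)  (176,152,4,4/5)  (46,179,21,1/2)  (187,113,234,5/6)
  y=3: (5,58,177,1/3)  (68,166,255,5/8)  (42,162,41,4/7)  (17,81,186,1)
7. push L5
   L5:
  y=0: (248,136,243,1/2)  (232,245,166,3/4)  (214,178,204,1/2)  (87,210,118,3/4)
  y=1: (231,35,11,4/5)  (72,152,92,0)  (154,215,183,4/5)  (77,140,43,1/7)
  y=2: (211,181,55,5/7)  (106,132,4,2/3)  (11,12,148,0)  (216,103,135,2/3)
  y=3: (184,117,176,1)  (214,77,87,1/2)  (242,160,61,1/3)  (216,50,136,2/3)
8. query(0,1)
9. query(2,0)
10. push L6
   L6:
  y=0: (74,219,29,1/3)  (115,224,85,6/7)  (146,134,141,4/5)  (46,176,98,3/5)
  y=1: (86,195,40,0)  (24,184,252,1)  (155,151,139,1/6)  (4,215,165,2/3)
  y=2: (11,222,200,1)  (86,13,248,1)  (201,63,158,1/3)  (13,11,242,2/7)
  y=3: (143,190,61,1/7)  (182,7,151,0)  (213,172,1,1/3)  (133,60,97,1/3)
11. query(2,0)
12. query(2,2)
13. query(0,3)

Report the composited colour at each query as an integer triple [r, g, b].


(2,2) stack=L1,L2; from [0,0,0]:
L1 α=1/5: [4/5, 123/5, 51]
L2 α=1/8: [227/10, 1531/40, 487/8]
= [23, 38, 61]

(2,1) stack=L1,L2; from [0,0,0]:
after L1 α=5/7: [440/7, 935/7, 345/7]
after L2 α=4/5: [5704/35, 7067/35, 3509/35]
= [163, 202, 100]

(0,1) stack=L1,L2,L3,L4,L5; from [0,0,0]:
+L1 (α=3/5) → [267/5, 507/5, 48/5]
+L2 (α=2/3) → [499/5, 2537/15, 1318/15]
+L3 (α=0) → [499/5, 2537/15, 1318/15]
+L4 (α=1/4) → [2597/20, 683/5, 642/5]
+L5 (α=4/5) → [21077/100, 1383/25, 862/25]
= [211, 55, 34]

query (2,0) [L1,L2,L3,L4,L5] — begin 0,0,0
after L1 α=1/2: [47, 14, 25]
after L2 α=1/3: [338/3, 56, 22]
after L3 α=1/3: [1315/9, 82, 39]
after L4 α=3/8: [10193/72, 118, 879/8]
after L5 α=1/2: [25601/144, 148, 2511/16]
rounded: [178, 148, 157]

(2,0) stack=L1,L2,L3,L4,L5,L6; from [0,0,0]:
after L1 α=1/2: [47, 14, 25]
after L2 α=1/3: [338/3, 56, 22]
after L3 α=1/3: [1315/9, 82, 39]
after L4 α=3/8: [10193/72, 118, 879/8]
after L5 α=1/2: [25601/144, 148, 2511/16]
after L6 α=4/5: [109697/720, 684/5, 2307/16]
= [152, 137, 144]

(2,2) stack=L1,L2,L3,L4,L5,L6; from [0,0,0]:
+L1 (α=1/5) → [4/5, 123/5, 51]
+L2 (α=1/8) → [227/10, 1531/40, 487/8]
+L3 (α=1) → [127, 202, 109]
+L4 (α=1/2) → [173/2, 381/2, 65]
+L5 (α=0) → [173/2, 381/2, 65]
+L6 (α=1/3) → [374/3, 148, 96]
= [125, 148, 96]

at x=0,y=3 over L1,L2,L3,L4,L5,L6:
L1 α=0: [0, 0, 0]
L2 α=1/2: [92, 89/2, 253/2]
L3 α=2/5: [704/5, 767/10, 1139/10]
L4 α=1/3: [1433/15, 1057/15, 2024/15]
L5 α=1: [184, 117, 176]
L6 α=1/7: [1247/7, 892/7, 1117/7]
→ [178, 127, 160]


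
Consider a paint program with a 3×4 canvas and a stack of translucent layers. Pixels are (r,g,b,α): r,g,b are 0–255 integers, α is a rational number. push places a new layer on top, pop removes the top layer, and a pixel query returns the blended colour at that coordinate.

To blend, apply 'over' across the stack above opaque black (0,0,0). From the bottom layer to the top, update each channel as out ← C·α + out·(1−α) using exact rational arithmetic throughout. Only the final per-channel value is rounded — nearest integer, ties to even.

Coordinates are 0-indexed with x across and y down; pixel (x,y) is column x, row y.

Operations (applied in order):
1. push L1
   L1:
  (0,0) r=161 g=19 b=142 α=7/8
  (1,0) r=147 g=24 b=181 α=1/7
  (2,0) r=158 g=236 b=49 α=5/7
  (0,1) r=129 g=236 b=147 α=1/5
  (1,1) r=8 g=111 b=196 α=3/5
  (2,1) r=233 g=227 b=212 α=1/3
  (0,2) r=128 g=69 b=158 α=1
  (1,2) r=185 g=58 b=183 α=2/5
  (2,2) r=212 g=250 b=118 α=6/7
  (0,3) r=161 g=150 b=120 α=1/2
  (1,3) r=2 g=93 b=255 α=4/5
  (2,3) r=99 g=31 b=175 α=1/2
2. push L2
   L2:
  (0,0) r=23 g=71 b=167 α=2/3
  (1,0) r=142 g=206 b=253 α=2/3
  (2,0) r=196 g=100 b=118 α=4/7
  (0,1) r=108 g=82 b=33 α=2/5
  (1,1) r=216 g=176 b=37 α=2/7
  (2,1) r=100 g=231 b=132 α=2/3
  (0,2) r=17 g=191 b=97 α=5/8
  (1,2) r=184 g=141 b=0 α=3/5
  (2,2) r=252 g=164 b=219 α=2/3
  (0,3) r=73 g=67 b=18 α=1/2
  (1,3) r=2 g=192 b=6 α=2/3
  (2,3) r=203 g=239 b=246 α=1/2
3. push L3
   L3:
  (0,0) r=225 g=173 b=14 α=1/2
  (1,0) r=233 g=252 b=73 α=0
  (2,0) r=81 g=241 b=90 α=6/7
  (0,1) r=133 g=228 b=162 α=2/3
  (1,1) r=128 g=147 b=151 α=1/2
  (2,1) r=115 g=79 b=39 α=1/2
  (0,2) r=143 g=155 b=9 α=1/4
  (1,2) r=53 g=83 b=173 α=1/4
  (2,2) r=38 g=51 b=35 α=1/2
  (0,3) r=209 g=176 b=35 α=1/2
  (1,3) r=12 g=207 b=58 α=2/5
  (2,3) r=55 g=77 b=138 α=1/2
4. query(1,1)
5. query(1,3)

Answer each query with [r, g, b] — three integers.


(1,1) stack=L1,L2,L3; from [0,0,0]:
+L1 (α=3/5) → [24/5, 333/5, 588/5]
+L2 (α=2/7) → [456/7, 685/7, 662/7]
+L3 (α=1/2) → [676/7, 857/7, 1719/14]
= [97, 122, 123]

query (1,3) [L1,L2,L3] — begin 0,0,0
after L1 α=4/5: [8/5, 372/5, 204]
after L2 α=2/3: [28/15, 764/5, 72]
after L3 α=2/5: [148/25, 4362/25, 332/5]
→ [6, 174, 66]


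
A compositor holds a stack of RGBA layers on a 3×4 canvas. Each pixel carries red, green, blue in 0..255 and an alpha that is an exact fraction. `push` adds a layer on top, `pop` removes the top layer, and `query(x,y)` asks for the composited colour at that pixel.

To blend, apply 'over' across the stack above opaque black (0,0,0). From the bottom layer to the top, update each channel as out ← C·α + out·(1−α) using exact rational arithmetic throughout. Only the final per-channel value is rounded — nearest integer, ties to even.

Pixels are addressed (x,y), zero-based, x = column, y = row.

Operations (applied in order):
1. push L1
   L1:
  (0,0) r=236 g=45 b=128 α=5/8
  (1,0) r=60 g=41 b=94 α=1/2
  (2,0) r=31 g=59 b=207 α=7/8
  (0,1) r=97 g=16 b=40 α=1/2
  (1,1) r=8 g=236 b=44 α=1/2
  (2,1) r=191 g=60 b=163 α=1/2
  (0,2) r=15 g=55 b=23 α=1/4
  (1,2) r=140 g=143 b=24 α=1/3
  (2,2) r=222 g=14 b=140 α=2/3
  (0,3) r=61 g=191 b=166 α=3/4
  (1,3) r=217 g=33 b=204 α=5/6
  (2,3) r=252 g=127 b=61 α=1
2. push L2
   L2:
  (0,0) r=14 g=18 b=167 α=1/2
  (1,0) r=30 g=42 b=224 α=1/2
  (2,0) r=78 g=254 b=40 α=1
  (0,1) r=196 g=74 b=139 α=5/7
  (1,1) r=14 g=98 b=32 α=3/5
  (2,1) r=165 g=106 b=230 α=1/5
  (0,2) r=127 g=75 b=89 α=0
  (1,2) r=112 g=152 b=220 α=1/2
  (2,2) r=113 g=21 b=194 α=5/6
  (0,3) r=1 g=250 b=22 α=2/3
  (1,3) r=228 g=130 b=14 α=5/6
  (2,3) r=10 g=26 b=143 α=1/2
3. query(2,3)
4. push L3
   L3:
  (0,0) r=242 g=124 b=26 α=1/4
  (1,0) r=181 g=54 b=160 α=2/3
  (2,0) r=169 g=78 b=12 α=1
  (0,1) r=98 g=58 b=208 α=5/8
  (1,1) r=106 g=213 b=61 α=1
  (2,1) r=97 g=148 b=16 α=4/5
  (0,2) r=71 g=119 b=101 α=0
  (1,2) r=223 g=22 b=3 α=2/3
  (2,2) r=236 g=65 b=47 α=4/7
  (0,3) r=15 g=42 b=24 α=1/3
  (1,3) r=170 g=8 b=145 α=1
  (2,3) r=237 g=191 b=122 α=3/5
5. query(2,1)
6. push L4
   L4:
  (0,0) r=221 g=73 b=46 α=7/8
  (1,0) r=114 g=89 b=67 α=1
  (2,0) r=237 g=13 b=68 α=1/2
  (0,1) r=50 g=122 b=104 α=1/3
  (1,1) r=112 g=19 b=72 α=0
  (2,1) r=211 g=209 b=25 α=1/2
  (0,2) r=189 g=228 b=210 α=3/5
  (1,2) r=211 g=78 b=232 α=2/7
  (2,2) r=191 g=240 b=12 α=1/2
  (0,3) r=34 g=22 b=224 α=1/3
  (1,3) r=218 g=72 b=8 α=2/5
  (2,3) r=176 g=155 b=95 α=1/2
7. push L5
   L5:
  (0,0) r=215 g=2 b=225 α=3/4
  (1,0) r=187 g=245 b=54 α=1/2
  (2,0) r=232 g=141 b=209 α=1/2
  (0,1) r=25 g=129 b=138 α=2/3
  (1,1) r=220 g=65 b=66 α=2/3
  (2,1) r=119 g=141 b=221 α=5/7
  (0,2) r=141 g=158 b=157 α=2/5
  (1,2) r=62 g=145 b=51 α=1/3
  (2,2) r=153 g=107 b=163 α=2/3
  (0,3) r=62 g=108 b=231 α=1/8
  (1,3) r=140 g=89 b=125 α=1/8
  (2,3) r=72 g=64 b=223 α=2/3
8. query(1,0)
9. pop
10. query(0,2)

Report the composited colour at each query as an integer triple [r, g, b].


query (2,3) [L1,L2] — begin 0,0,0
after L1 α=1: [252, 127, 61]
after L2 α=1/2: [131, 153/2, 102]
→ [131, 76, 102]

query (2,1) [L1,L2,L3] — begin 0,0,0
+L1 (α=1/2) → [191/2, 30, 163/2]
+L2 (α=1/5) → [547/5, 226/5, 556/5]
+L3 (α=4/5) → [2487/25, 3186/25, 876/25]
= [99, 127, 35]

query (1,0) [L1,L2,L3,L4,L5] — begin 0,0,0
+L1 (α=1/2) → [30, 41/2, 47]
+L2 (α=1/2) → [30, 125/4, 271/2]
+L3 (α=2/3) → [392/3, 557/12, 911/6]
+L4 (α=1) → [114, 89, 67]
+L5 (α=1/2) → [301/2, 167, 121/2]
→ [150, 167, 60]

(0,2) stack=L1,L2,L3,L4; from [0,0,0]:
+L1 (α=1/4) → [15/4, 55/4, 23/4]
+L2 (α=0) → [15/4, 55/4, 23/4]
+L3 (α=0) → [15/4, 55/4, 23/4]
+L4 (α=3/5) → [1149/10, 1423/10, 1283/10]
= [115, 142, 128]
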